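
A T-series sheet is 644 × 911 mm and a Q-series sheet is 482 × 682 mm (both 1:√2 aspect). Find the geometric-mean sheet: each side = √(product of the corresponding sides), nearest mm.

Short side: √(644 · 482) = √310408 ≈ 557.1 → 557 mm
Long side: √(911 · 682) = √621302 ≈ 788.2 → 788 mm

557 × 788 mm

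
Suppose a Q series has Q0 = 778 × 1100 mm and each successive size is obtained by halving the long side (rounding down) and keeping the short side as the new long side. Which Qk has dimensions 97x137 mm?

Q6

Q0: 778 × 1100 mm
Q1: 550 × 778 mm
Q2: 389 × 550 mm
Q3: 275 × 389 mm
Q4: 194 × 275 mm
Q5: 137 × 194 mm
Q6: 97 × 137 mm
Q7: 68 × 97 mm
→ matches Q6.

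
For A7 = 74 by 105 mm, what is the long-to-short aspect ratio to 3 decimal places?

1.419

105 / 74 = 1.419
ISO 216 targets √2 ≈ 1.414; the +0.005 deviation is from mm rounding.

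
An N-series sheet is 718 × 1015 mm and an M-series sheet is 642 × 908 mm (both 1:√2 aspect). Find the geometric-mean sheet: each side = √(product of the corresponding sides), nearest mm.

Short side: √(718 · 642) = √460956 ≈ 678.9 → 679 mm
Long side: √(1015 · 908) = √921620 ≈ 960.0 → 960 mm

679 × 960 mm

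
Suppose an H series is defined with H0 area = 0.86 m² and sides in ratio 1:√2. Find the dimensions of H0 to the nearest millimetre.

Let the short side be w mm. Then w · w√2 = 0.86 m² = 860,000 mm².
w² = 860,000/√2, so w ≈ 779.8 mm; long side = w√2 ≈ 1102.8 mm.

780 × 1103 mm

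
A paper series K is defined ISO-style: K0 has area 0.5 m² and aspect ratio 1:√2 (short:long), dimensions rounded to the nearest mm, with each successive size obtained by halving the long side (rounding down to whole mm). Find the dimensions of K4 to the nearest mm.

Let K0's short side be w mm. w · w√2 = 0.5 m² = 500,000 mm², so w ≈ 594.6 mm and w√2 ≈ 840.9 mm → K0 = 595 × 841 mm.
K1: ⌊841/2⌋ × 595 = 420 × 595 mm
K2: ⌊595/2⌋ × 420 = 297 × 420 mm
K3: ⌊420/2⌋ × 297 = 210 × 297 mm
K4: ⌊297/2⌋ × 210 = 148 × 210 mm

148 × 210 mm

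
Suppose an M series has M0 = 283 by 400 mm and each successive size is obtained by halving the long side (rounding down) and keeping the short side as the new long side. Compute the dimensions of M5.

50 × 70 mm

M1 = 200 × 283 mm (from M0 by 1 halving).
M2: ⌊283/2⌋ × 200 = 141 × 200 mm
M3: ⌊200/2⌋ × 141 = 100 × 141 mm
M4: ⌊141/2⌋ × 100 = 70 × 100 mm
M5: ⌊100/2⌋ × 70 = 50 × 70 mm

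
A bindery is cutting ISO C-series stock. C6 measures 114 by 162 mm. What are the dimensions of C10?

C7: ⌊162/2⌋ × 114 = 81 × 114 mm
C8: ⌊114/2⌋ × 81 = 57 × 81 mm
C9: ⌊81/2⌋ × 57 = 40 × 57 mm
C10: ⌊57/2⌋ × 40 = 28 × 40 mm

28 × 40 mm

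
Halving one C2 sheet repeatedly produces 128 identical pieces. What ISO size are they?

128 = 2^7, so 7 halving steps.
C2 → C3 → … → C9 after 7 steps.

C9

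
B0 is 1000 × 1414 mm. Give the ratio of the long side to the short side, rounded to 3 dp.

1.414

1414 / 1000 = 1.414
Matches √2 ≈ 1.414 — the ISO 216 defining ratio.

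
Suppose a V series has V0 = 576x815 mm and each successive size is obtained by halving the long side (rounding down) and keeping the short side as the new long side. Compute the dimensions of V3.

V1: ⌊815/2⌋ × 576 = 407 × 576 mm
V2: ⌊576/2⌋ × 407 = 288 × 407 mm
V3: ⌊407/2⌋ × 288 = 203 × 288 mm

203 × 288 mm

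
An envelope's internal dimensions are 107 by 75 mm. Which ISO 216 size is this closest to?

Aspect ratio 107/75 ≈ 1.427 — close to the ISO √2 ≈ 1.414.
In the A-series (A0 area = 1 m²): A7 = 74 × 105 mm.
Off by 3 mm total — nearest standard size.

A7 (74 × 105 mm)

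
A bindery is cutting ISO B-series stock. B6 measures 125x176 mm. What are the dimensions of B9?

44 × 62 mm

B7: ⌊176/2⌋ × 125 = 88 × 125 mm
B8: ⌊125/2⌋ × 88 = 62 × 88 mm
B9: ⌊88/2⌋ × 62 = 44 × 62 mm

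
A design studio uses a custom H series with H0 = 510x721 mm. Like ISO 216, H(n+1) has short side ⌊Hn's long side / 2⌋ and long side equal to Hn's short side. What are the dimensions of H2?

255 × 360 mm

H1: ⌊721/2⌋ × 510 = 360 × 510 mm
H2: ⌊510/2⌋ × 360 = 255 × 360 mm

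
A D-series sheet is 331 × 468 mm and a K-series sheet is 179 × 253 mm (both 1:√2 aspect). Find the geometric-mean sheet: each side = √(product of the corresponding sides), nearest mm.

243 × 344 mm

Short side: √(331 · 179) = √59249 ≈ 243.4 → 243 mm
Long side: √(468 · 253) = √118404 ≈ 344.1 → 344 mm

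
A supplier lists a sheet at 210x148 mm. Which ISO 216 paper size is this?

Aspect ratio 210/148 ≈ 1.419 — close to the ISO √2 ≈ 1.414.
In the A-series (A0 area = 1 m²): A5 = 148 × 210 mm.

A5 (148 × 210 mm)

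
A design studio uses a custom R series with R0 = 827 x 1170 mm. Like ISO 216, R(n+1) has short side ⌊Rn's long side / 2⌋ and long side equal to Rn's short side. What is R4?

R1: ⌊1170/2⌋ × 827 = 585 × 827 mm
R2: ⌊827/2⌋ × 585 = 413 × 585 mm
R3: ⌊585/2⌋ × 413 = 292 × 413 mm
R4: ⌊413/2⌋ × 292 = 206 × 292 mm

206 × 292 mm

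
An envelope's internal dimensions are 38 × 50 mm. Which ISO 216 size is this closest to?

A9 (37 × 52 mm)

Aspect ratio 50/38 ≈ 1.316 (ISO target is √2 ≈ 1.414).
In the A-series (A0 area = 1 m²): A9 = 37 × 52 mm.
Off by 3 mm total — nearest standard size.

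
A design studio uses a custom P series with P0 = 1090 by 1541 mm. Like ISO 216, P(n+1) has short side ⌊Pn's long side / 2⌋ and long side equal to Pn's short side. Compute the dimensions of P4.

P1: ⌊1541/2⌋ × 1090 = 770 × 1090 mm
P2: ⌊1090/2⌋ × 770 = 545 × 770 mm
P3: ⌊770/2⌋ × 545 = 385 × 545 mm
P4: ⌊545/2⌋ × 385 = 272 × 385 mm

272 × 385 mm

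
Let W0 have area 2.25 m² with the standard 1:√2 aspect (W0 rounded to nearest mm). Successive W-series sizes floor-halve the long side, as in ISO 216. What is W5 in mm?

Let W0's short side be w mm. w · w√2 = 2.25 m² = 2,250,000 mm², so w ≈ 1261.3 mm and w√2 ≈ 1783.8 mm → W0 = 1261 × 1784 mm.
W1: ⌊1784/2⌋ × 1261 = 892 × 1261 mm
W2: ⌊1261/2⌋ × 892 = 630 × 892 mm
W3: ⌊892/2⌋ × 630 = 446 × 630 mm
W4: ⌊630/2⌋ × 446 = 315 × 446 mm
W5: ⌊446/2⌋ × 315 = 223 × 315 mm

223 × 315 mm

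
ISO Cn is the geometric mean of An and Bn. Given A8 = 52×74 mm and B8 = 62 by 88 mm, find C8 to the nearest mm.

Short side: √(52 · 62) = √3224 ≈ 56.8 → 57 mm
Long side: √(74 · 88) = √6512 ≈ 80.7 → 81 mm

57 × 81 mm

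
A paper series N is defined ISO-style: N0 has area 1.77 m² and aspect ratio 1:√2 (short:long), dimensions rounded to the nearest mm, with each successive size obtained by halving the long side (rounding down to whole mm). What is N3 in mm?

Let N0's short side be w mm. w · w√2 = 1.77 m² = 1,770,000 mm², so w ≈ 1118.7 mm and w√2 ≈ 1582.1 mm → N0 = 1119 × 1582 mm.
N1: ⌊1582/2⌋ × 1119 = 791 × 1119 mm
N2: ⌊1119/2⌋ × 791 = 559 × 791 mm
N3: ⌊791/2⌋ × 559 = 395 × 559 mm

395 × 559 mm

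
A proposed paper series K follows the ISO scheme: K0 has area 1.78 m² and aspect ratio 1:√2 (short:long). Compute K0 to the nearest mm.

Let the short side be w mm. Then w · w√2 = 1.78 m² = 1,780,000 mm².
w² = 1,780,000/√2, so w ≈ 1121.9 mm; long side = w√2 ≈ 1586.6 mm.

1122 × 1587 mm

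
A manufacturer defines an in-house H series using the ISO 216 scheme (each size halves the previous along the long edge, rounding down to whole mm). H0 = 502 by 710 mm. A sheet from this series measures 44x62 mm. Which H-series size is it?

H7

H0: 502 × 710 mm
H1: 355 × 502 mm
H2: 251 × 355 mm
H3: 177 × 251 mm
H4: 125 × 177 mm
H5: 88 × 125 mm
H6: 62 × 88 mm
H7: 44 × 62 mm
H8: 31 × 44 mm
→ matches H7.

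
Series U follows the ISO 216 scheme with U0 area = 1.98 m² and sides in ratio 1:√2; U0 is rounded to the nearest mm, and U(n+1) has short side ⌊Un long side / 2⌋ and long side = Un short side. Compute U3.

Let U0's short side be w mm. w · w√2 = 1.98 m² = 1,980,000 mm², so w ≈ 1183.2 mm and w√2 ≈ 1673.4 mm → U0 = 1183 × 1673 mm.
U1: ⌊1673/2⌋ × 1183 = 836 × 1183 mm
U2: ⌊1183/2⌋ × 836 = 591 × 836 mm
U3: ⌊836/2⌋ × 591 = 418 × 591 mm

418 × 591 mm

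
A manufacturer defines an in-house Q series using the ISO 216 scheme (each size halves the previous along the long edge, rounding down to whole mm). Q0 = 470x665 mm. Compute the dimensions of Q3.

166 × 235 mm

Q1: ⌊665/2⌋ × 470 = 332 × 470 mm
Q2: ⌊470/2⌋ × 332 = 235 × 332 mm
Q3: ⌊332/2⌋ × 235 = 166 × 235 mm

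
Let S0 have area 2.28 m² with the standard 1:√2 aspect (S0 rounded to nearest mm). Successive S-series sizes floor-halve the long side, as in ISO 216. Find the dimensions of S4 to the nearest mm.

317 × 449 mm

Let S0's short side be w mm. w · w√2 = 2.28 m² = 2,280,000 mm², so w ≈ 1269.7 mm and w√2 ≈ 1795.7 mm → S0 = 1270 × 1796 mm.
S1: ⌊1796/2⌋ × 1270 = 898 × 1270 mm
S2: ⌊1270/2⌋ × 898 = 635 × 898 mm
S3: ⌊898/2⌋ × 635 = 449 × 635 mm
S4: ⌊635/2⌋ × 449 = 317 × 449 mm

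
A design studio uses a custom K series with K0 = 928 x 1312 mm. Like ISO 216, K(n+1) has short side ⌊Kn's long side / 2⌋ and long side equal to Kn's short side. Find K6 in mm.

K1 = 656 × 928 mm (from K0 by 1 halving).
K2: ⌊928/2⌋ × 656 = 464 × 656 mm
K3: ⌊656/2⌋ × 464 = 328 × 464 mm
K4: ⌊464/2⌋ × 328 = 232 × 328 mm
K5: ⌊328/2⌋ × 232 = 164 × 232 mm
K6: ⌊232/2⌋ × 164 = 116 × 164 mm

116 × 164 mm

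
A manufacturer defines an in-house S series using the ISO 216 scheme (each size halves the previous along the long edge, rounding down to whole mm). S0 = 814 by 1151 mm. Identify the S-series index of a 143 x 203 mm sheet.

S5

S0: 814 × 1151 mm
S1: 575 × 814 mm
S2: 407 × 575 mm
S3: 287 × 407 mm
S4: 203 × 287 mm
S5: 143 × 203 mm
S6: 101 × 143 mm
→ matches S5.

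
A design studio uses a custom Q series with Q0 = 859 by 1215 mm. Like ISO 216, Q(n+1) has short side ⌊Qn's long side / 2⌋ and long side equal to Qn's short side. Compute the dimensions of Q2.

429 × 607 mm

Q1: ⌊1215/2⌋ × 859 = 607 × 859 mm
Q2: ⌊859/2⌋ × 607 = 429 × 607 mm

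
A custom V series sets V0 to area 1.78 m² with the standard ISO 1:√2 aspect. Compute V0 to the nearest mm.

Let the short side be w mm. Then w · w√2 = 1.78 m² = 1,780,000 mm².
w² = 1,780,000/√2, so w ≈ 1121.9 mm; long side = w√2 ≈ 1586.6 mm.

1122 × 1587 mm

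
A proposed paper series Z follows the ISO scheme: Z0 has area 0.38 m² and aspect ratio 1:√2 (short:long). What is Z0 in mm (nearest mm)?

Let the short side be w mm. Then w · w√2 = 0.38 m² = 380,000 mm².
w² = 380,000/√2, so w ≈ 518.4 mm; long side = w√2 ≈ 733.1 mm.

518 × 733 mm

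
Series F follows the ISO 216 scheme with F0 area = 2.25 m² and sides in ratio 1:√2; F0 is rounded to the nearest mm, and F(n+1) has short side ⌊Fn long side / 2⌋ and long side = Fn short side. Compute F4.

315 × 446 mm

Let F0's short side be w mm. w · w√2 = 2.25 m² = 2,250,000 mm², so w ≈ 1261.3 mm and w√2 ≈ 1783.8 mm → F0 = 1261 × 1784 mm.
F1: ⌊1784/2⌋ × 1261 = 892 × 1261 mm
F2: ⌊1261/2⌋ × 892 = 630 × 892 mm
F3: ⌊892/2⌋ × 630 = 446 × 630 mm
F4: ⌊630/2⌋ × 446 = 315 × 446 mm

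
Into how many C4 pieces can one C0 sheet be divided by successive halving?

16

Each ISO step halves the sheet: 1 × C0 → 2 × C1 → 4 × C2 → 8 × C3 → …
From C0 to C4 is 4 halving steps: 2^4 = 16.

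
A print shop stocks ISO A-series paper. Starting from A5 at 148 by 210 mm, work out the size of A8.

52 × 74 mm

A6: ⌊210/2⌋ × 148 = 105 × 148 mm
A7: ⌊148/2⌋ × 105 = 74 × 105 mm
A8: ⌊105/2⌋ × 74 = 52 × 74 mm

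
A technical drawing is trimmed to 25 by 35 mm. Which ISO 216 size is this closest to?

A10 (26 × 37 mm)

Aspect ratio 35/25 ≈ 1.400 — close to the ISO √2 ≈ 1.414.
In the A-series (A0 area = 1 m²): A10 = 26 × 37 mm.
Off by 3 mm total — nearest standard size.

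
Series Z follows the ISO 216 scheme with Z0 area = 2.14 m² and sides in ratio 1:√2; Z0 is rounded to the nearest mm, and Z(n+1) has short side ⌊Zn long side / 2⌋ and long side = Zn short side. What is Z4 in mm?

307 × 435 mm

Let Z0's short side be w mm. w · w√2 = 2.14 m² = 2,140,000 mm², so w ≈ 1230.1 mm and w√2 ≈ 1739.7 mm → Z0 = 1230 × 1740 mm.
Z1: ⌊1740/2⌋ × 1230 = 870 × 1230 mm
Z2: ⌊1230/2⌋ × 870 = 615 × 870 mm
Z3: ⌊870/2⌋ × 615 = 435 × 615 mm
Z4: ⌊615/2⌋ × 435 = 307 × 435 mm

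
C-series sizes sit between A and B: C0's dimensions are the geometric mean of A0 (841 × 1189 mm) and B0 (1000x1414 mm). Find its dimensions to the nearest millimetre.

917 × 1297 mm

Short: √(841 · 1000) = √841000 ≈ 917.1 mm.
Long: √(1189 · 1414) = √1681246 ≈ 1296.6 mm.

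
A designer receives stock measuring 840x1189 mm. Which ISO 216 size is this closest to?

A0 (841 × 1189 mm)

Aspect ratio 1189/840 ≈ 1.415 — close to the ISO √2 ≈ 1.414.
In the A-series (A0 area = 1 m²): A0 = 841 × 1189 mm.
Off by 1 mm total — nearest standard size.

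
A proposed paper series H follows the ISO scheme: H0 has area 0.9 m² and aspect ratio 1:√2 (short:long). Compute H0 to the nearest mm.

Let the short side be w mm. Then w · w√2 = 0.9 m² = 900,000 mm².
w² = 900,000/√2, so w ≈ 797.7 mm; long side = w√2 ≈ 1128.2 mm.

798 × 1128 mm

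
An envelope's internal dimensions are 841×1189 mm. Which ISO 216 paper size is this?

Aspect ratio 1189/841 ≈ 1.414 — close to the ISO √2 ≈ 1.414.
In the A-series (A0 area = 1 m²): A0 = 841 × 1189 mm.

A0 (841 × 1189 mm)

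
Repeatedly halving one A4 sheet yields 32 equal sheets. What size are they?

A9

32 = 2^5, so 5 halving steps.
A4 → A5 → … → A9 after 5 steps.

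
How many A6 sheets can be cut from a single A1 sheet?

32

Each ISO step halves the sheet: 1 × A1 → 2 × A2 → 4 × A3 → 8 × A4 → …
From A1 to A6 is 5 halving steps: 2^5 = 32.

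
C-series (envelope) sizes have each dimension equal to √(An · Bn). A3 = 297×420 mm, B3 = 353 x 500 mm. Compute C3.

Short side: √(297 · 353) = √104841 ≈ 323.8 → 324 mm
Long side: √(420 · 500) = √210000 ≈ 458.3 → 458 mm

324 × 458 mm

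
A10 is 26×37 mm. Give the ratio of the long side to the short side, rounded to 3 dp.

1.423

37 / 26 = 1.423
ISO 216 targets √2 ≈ 1.414; the +0.009 deviation is from mm rounding.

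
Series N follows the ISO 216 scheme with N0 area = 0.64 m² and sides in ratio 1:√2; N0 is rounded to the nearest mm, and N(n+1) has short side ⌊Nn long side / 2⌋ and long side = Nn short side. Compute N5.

118 × 168 mm

Let N0's short side be w mm. w · w√2 = 0.64 m² = 640,000 mm², so w ≈ 672.7 mm and w√2 ≈ 951.4 mm → N0 = 673 × 951 mm.
N1: ⌊951/2⌋ × 673 = 475 × 673 mm
N2: ⌊673/2⌋ × 475 = 336 × 475 mm
N3: ⌊475/2⌋ × 336 = 237 × 336 mm
N4: ⌊336/2⌋ × 237 = 168 × 237 mm
N5: ⌊237/2⌋ × 168 = 118 × 168 mm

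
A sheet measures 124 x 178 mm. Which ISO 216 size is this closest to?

B6 (125 × 176 mm)

Aspect ratio 178/124 ≈ 1.435 (ISO target is √2 ≈ 1.414).
In the B-series (B0 = 1000 × 1414 mm): B6 = 125 × 176 mm.
Off by 3 mm total — nearest standard size.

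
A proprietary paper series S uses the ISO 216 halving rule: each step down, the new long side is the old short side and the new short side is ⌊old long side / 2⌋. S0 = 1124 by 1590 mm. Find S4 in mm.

281 × 397 mm

S1 = 795 × 1124 mm (from S0 by 1 halving).
S2: ⌊1124/2⌋ × 795 = 562 × 795 mm
S3: ⌊795/2⌋ × 562 = 397 × 562 mm
S4: ⌊562/2⌋ × 397 = 281 × 397 mm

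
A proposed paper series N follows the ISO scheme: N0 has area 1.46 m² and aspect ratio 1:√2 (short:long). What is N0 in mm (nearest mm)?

1016 × 1437 mm

Let the short side be w mm. Then w · w√2 = 1.46 m² = 1,460,000 mm².
w² = 1,460,000/√2, so w ≈ 1016.1 mm; long side = w√2 ≈ 1436.9 mm.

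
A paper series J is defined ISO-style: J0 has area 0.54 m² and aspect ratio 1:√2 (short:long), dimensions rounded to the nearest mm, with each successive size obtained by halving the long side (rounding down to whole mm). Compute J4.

Let J0's short side be w mm. w · w√2 = 0.54 m² = 540,000 mm², so w ≈ 617.9 mm and w√2 ≈ 873.9 mm → J0 = 618 × 874 mm.
J1: ⌊874/2⌋ × 618 = 437 × 618 mm
J2: ⌊618/2⌋ × 437 = 309 × 437 mm
J3: ⌊437/2⌋ × 309 = 218 × 309 mm
J4: ⌊309/2⌋ × 218 = 154 × 218 mm

154 × 218 mm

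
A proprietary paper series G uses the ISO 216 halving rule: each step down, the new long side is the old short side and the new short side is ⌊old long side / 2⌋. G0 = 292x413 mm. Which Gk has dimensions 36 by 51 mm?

G0: 292 × 413 mm
G1: 206 × 292 mm
G2: 146 × 206 mm
G3: 103 × 146 mm
G4: 73 × 103 mm
G5: 51 × 73 mm
G6: 36 × 51 mm
G7: 25 × 36 mm
→ matches G6.

G6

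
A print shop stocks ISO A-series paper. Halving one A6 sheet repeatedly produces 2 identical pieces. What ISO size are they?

2 = 2^1, so 1 halving step.
A6 → A7 → … → A7 after 1 step.

A7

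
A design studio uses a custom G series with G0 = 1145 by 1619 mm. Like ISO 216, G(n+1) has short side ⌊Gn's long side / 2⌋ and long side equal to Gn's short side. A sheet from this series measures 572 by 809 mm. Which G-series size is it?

G2

G0: 1145 × 1619 mm
G1: 809 × 1145 mm
G2: 572 × 809 mm
G3: 404 × 572 mm
→ matches G2.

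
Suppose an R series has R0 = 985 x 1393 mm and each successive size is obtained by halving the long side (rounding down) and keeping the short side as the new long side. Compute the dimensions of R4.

R1: ⌊1393/2⌋ × 985 = 696 × 985 mm
R2: ⌊985/2⌋ × 696 = 492 × 696 mm
R3: ⌊696/2⌋ × 492 = 348 × 492 mm
R4: ⌊492/2⌋ × 348 = 246 × 348 mm

246 × 348 mm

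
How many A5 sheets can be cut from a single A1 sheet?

A1 = 594 × 841 mm; A5 = 148 × 210 mm.
Each halving step doubles the count; 4 steps from A1 to A5.
2^4 = 16.

16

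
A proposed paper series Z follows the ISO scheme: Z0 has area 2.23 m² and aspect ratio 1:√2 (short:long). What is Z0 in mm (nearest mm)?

Let the short side be w mm. Then w · w√2 = 2.23 m² = 2,230,000 mm².
w² = 2,230,000/√2, so w ≈ 1255.7 mm; long side = w√2 ≈ 1775.9 mm.

1256 × 1776 mm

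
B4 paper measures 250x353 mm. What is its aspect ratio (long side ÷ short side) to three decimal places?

1.412

353 / 250 = 1.412
ISO 216 targets √2 ≈ 1.414; the -0.002 deviation is from mm rounding.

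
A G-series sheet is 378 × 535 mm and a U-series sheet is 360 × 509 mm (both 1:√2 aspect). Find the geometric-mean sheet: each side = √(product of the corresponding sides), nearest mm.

369 × 522 mm

Short side: √(378 · 360) = √136080 ≈ 368.9 → 369 mm
Long side: √(535 · 509) = √272315 ≈ 521.8 → 522 mm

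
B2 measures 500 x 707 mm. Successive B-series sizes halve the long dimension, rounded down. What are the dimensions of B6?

B3: ⌊707/2⌋ × 500 = 353 × 500 mm
B4: ⌊500/2⌋ × 353 = 250 × 353 mm
B5: ⌊353/2⌋ × 250 = 176 × 250 mm
B6: ⌊250/2⌋ × 176 = 125 × 176 mm

125 × 176 mm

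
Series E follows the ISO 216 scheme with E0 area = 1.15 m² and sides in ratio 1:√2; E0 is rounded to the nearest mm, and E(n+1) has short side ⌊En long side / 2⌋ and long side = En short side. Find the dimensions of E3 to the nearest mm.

318 × 451 mm

Let E0's short side be w mm. w · w√2 = 1.15 m² = 1,150,000 mm², so w ≈ 901.8 mm and w√2 ≈ 1275.3 mm → E0 = 902 × 1275 mm.
E1: ⌊1275/2⌋ × 902 = 637 × 902 mm
E2: ⌊902/2⌋ × 637 = 451 × 637 mm
E3: ⌊637/2⌋ × 451 = 318 × 451 mm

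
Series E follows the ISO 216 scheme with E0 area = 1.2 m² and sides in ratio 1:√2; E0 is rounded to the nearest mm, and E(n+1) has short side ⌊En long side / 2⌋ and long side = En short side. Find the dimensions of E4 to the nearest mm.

Let E0's short side be w mm. w · w√2 = 1.2 m² = 1,200,000 mm², so w ≈ 921.2 mm and w√2 ≈ 1302.7 mm → E0 = 921 × 1303 mm.
E1: ⌊1303/2⌋ × 921 = 651 × 921 mm
E2: ⌊921/2⌋ × 651 = 460 × 651 mm
E3: ⌊651/2⌋ × 460 = 325 × 460 mm
E4: ⌊460/2⌋ × 325 = 230 × 325 mm

230 × 325 mm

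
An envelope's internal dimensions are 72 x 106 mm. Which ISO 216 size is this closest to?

A7 (74 × 105 mm)

Aspect ratio 106/72 ≈ 1.472 (ISO target is √2 ≈ 1.414).
In the A-series (A0 area = 1 m²): A7 = 74 × 105 mm.
Off by 3 mm total — nearest standard size.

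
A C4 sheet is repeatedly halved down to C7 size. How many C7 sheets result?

8

Each ISO step halves the sheet: 1 × C4 → 2 × C5 → 4 × C6 → 8 × C7
From C4 to C7 is 3 halving steps: 2^3 = 8.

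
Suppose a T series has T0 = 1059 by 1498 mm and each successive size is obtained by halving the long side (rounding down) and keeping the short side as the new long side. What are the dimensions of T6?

T1: ⌊1498/2⌋ × 1059 = 749 × 1059 mm
T2: ⌊1059/2⌋ × 749 = 529 × 749 mm
T3: ⌊749/2⌋ × 529 = 374 × 529 mm
T4: ⌊529/2⌋ × 374 = 264 × 374 mm
T5: ⌊374/2⌋ × 264 = 187 × 264 mm
T6: ⌊264/2⌋ × 187 = 132 × 187 mm

132 × 187 mm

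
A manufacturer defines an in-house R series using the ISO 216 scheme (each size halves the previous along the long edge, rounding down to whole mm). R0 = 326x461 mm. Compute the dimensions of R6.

R1: ⌊461/2⌋ × 326 = 230 × 326 mm
R2: ⌊326/2⌋ × 230 = 163 × 230 mm
R3: ⌊230/2⌋ × 163 = 115 × 163 mm
R4: ⌊163/2⌋ × 115 = 81 × 115 mm
R5: ⌊115/2⌋ × 81 = 57 × 81 mm
R6: ⌊81/2⌋ × 57 = 40 × 57 mm

40 × 57 mm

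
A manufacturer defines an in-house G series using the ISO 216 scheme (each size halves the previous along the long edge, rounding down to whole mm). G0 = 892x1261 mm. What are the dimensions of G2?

446 × 630 mm

G1: ⌊1261/2⌋ × 892 = 630 × 892 mm
G2: ⌊892/2⌋ × 630 = 446 × 630 mm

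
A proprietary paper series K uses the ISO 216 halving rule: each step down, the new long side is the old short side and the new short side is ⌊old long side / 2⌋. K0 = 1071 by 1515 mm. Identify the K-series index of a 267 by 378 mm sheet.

K4

K0: 1071 × 1515 mm
K1: 757 × 1071 mm
K2: 535 × 757 mm
K3: 378 × 535 mm
K4: 267 × 378 mm
K5: 189 × 267 mm
→ matches K4.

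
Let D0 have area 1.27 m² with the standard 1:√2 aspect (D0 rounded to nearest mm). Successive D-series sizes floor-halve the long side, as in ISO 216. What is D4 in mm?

237 × 335 mm

Let D0's short side be w mm. w · w√2 = 1.27 m² = 1,270,000 mm², so w ≈ 947.6 mm and w√2 ≈ 1340.2 mm → D0 = 948 × 1340 mm.
D1: ⌊1340/2⌋ × 948 = 670 × 948 mm
D2: ⌊948/2⌋ × 670 = 474 × 670 mm
D3: ⌊670/2⌋ × 474 = 335 × 474 mm
D4: ⌊474/2⌋ × 335 = 237 × 335 mm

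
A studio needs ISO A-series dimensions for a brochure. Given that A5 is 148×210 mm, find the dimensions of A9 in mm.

A6: ⌊210/2⌋ × 148 = 105 × 148 mm
A7: ⌊148/2⌋ × 105 = 74 × 105 mm
A8: ⌊105/2⌋ × 74 = 52 × 74 mm
A9: ⌊74/2⌋ × 52 = 37 × 52 mm

37 × 52 mm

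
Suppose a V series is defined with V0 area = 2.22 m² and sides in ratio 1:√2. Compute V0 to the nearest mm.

Let the short side be w mm. Then w · w√2 = 2.22 m² = 2,220,000 mm².
w² = 2,220,000/√2, so w ≈ 1252.9 mm; long side = w√2 ≈ 1771.9 mm.

1253 × 1772 mm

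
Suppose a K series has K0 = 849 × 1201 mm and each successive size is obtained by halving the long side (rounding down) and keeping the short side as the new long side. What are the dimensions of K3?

K1: ⌊1201/2⌋ × 849 = 600 × 849 mm
K2: ⌊849/2⌋ × 600 = 424 × 600 mm
K3: ⌊600/2⌋ × 424 = 300 × 424 mm

300 × 424 mm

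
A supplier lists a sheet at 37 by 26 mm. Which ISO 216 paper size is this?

A10 (26 × 37 mm)

Aspect ratio 37/26 ≈ 1.423 — close to the ISO √2 ≈ 1.414.
In the A-series (A0 area = 1 m²): A10 = 26 × 37 mm.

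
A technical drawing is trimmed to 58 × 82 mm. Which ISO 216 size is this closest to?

C8 (57 × 81 mm)

Aspect ratio 82/58 ≈ 1.414 — close to the ISO √2 ≈ 1.414.
In the C-series (envelope sizes, between A and B): C8 = 57 × 81 mm.
Off by 2 mm total — nearest standard size.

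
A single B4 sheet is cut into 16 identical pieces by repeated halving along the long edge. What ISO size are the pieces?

B8

16 = 2^4, so 4 halving steps.
B4 → B5 → … → B8 after 4 steps.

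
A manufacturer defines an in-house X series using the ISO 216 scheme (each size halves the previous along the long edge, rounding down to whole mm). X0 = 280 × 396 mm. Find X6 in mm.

35 × 49 mm

X1 = 198 × 280 mm (from X0 by 1 halving).
X2: ⌊280/2⌋ × 198 = 140 × 198 mm
X3: ⌊198/2⌋ × 140 = 99 × 140 mm
X4: ⌊140/2⌋ × 99 = 70 × 99 mm
X5: ⌊99/2⌋ × 70 = 49 × 70 mm
X6: ⌊70/2⌋ × 49 = 35 × 49 mm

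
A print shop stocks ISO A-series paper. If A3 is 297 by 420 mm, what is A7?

A4: ⌊420/2⌋ × 297 = 210 × 297 mm
A5: ⌊297/2⌋ × 210 = 148 × 210 mm
A6: ⌊210/2⌋ × 148 = 105 × 148 mm
A7: ⌊148/2⌋ × 105 = 74 × 105 mm

74 × 105 mm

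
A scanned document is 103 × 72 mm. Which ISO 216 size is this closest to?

Aspect ratio 103/72 ≈ 1.431 (ISO target is √2 ≈ 1.414).
In the A-series (A0 area = 1 m²): A7 = 74 × 105 mm.
Off by 4 mm total — nearest standard size.

A7 (74 × 105 mm)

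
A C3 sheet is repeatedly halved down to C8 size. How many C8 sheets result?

32

C3 = 324 × 458 mm; C8 = 57 × 81 mm.
Each halving step doubles the count; 5 steps from C3 to C8.
2^5 = 32.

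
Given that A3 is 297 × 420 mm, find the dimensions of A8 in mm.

52 × 74 mm

A4: ⌊420/2⌋ × 297 = 210 × 297 mm
A5: ⌊297/2⌋ × 210 = 148 × 210 mm
A6: ⌊210/2⌋ × 148 = 105 × 148 mm
A7: ⌊148/2⌋ × 105 = 74 × 105 mm
A8: ⌊105/2⌋ × 74 = 52 × 74 mm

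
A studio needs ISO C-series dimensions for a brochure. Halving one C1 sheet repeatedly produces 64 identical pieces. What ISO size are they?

C7

64 = 2^6, so 6 halving steps.
C1 → C2 → … → C7 after 6 steps.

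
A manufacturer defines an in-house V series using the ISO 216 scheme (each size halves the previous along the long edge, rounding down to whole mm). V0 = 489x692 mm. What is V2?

244 × 346 mm

V1: ⌊692/2⌋ × 489 = 346 × 489 mm
V2: ⌊489/2⌋ × 346 = 244 × 346 mm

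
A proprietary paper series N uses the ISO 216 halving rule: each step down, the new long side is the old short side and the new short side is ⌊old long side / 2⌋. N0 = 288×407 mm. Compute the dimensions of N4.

72 × 101 mm

N1: ⌊407/2⌋ × 288 = 203 × 288 mm
N2: ⌊288/2⌋ × 203 = 144 × 203 mm
N3: ⌊203/2⌋ × 144 = 101 × 144 mm
N4: ⌊144/2⌋ × 101 = 72 × 101 mm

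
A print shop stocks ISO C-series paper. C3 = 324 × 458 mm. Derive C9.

40 × 57 mm

C4: ⌊458/2⌋ × 324 = 229 × 324 mm
C5: ⌊324/2⌋ × 229 = 162 × 229 mm
C6: ⌊229/2⌋ × 162 = 114 × 162 mm
C7: ⌊162/2⌋ × 114 = 81 × 114 mm
C8: ⌊114/2⌋ × 81 = 57 × 81 mm
C9: ⌊81/2⌋ × 57 = 40 × 57 mm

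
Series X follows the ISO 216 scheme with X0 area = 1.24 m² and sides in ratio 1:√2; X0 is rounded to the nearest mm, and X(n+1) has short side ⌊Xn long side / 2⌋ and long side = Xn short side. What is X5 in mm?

Let X0's short side be w mm. w · w√2 = 1.24 m² = 1,240,000 mm², so w ≈ 936.4 mm and w√2 ≈ 1324.2 mm → X0 = 936 × 1324 mm.
X1: ⌊1324/2⌋ × 936 = 662 × 936 mm
X2: ⌊936/2⌋ × 662 = 468 × 662 mm
X3: ⌊662/2⌋ × 468 = 331 × 468 mm
X4: ⌊468/2⌋ × 331 = 234 × 331 mm
X5: ⌊331/2⌋ × 234 = 165 × 234 mm

165 × 234 mm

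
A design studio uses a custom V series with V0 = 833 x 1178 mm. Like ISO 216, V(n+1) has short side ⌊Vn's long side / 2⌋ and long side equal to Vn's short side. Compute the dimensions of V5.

V1: ⌊1178/2⌋ × 833 = 589 × 833 mm
V2: ⌊833/2⌋ × 589 = 416 × 589 mm
V3: ⌊589/2⌋ × 416 = 294 × 416 mm
V4: ⌊416/2⌋ × 294 = 208 × 294 mm
V5: ⌊294/2⌋ × 208 = 147 × 208 mm

147 × 208 mm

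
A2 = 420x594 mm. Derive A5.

148 × 210 mm

A3: ⌊594/2⌋ × 420 = 297 × 420 mm
A4: ⌊420/2⌋ × 297 = 210 × 297 mm
A5: ⌊297/2⌋ × 210 = 148 × 210 mm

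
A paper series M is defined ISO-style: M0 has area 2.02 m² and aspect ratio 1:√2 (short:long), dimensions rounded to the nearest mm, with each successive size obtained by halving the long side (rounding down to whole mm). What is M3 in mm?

422 × 597 mm

Let M0's short side be w mm. w · w√2 = 2.02 m² = 2,020,000 mm², so w ≈ 1195.1 mm and w√2 ≈ 1690.2 mm → M0 = 1195 × 1690 mm.
M1: ⌊1690/2⌋ × 1195 = 845 × 1195 mm
M2: ⌊1195/2⌋ × 845 = 597 × 845 mm
M3: ⌊845/2⌋ × 597 = 422 × 597 mm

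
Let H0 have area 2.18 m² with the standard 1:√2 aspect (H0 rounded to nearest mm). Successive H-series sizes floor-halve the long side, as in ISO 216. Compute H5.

219 × 310 mm

Let H0's short side be w mm. w · w√2 = 2.18 m² = 2,180,000 mm², so w ≈ 1241.6 mm and w√2 ≈ 1755.8 mm → H0 = 1242 × 1756 mm.
H1: ⌊1756/2⌋ × 1242 = 878 × 1242 mm
H2: ⌊1242/2⌋ × 878 = 621 × 878 mm
H3: ⌊878/2⌋ × 621 = 439 × 621 mm
H4: ⌊621/2⌋ × 439 = 310 × 439 mm
H5: ⌊439/2⌋ × 310 = 219 × 310 mm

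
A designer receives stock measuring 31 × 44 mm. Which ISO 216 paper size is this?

Aspect ratio 44/31 ≈ 1.419 — close to the ISO √2 ≈ 1.414.
In the B-series (B0 = 1000 × 1414 mm): B10 = 31 × 44 mm.

B10 (31 × 44 mm)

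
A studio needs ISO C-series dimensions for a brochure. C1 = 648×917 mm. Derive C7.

C2: ⌊917/2⌋ × 648 = 458 × 648 mm
C3: ⌊648/2⌋ × 458 = 324 × 458 mm
C4: ⌊458/2⌋ × 324 = 229 × 324 mm
C5: ⌊324/2⌋ × 229 = 162 × 229 mm
C6: ⌊229/2⌋ × 162 = 114 × 162 mm
C7: ⌊162/2⌋ × 114 = 81 × 114 mm

81 × 114 mm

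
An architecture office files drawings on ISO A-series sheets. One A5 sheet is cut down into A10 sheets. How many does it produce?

Each ISO step halves the sheet: 1 × A5 → 2 × A6 → 4 × A7 → 8 × A8 → …
From A5 to A10 is 5 halving steps: 2^5 = 32.

32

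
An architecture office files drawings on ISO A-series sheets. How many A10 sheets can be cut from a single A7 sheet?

Each ISO step halves the sheet: 1 × A7 → 2 × A8 → 4 × A9 → 8 × A10
From A7 to A10 is 3 halving steps: 2^3 = 8.

8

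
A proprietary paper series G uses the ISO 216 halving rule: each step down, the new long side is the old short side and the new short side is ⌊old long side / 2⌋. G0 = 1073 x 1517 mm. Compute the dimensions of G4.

G1: ⌊1517/2⌋ × 1073 = 758 × 1073 mm
G2: ⌊1073/2⌋ × 758 = 536 × 758 mm
G3: ⌊758/2⌋ × 536 = 379 × 536 mm
G4: ⌊536/2⌋ × 379 = 268 × 379 mm

268 × 379 mm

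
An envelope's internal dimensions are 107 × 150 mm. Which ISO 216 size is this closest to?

Aspect ratio 150/107 ≈ 1.402 — close to the ISO √2 ≈ 1.414.
In the A-series (A0 area = 1 m²): A6 = 105 × 148 mm.
Off by 4 mm total — nearest standard size.

A6 (105 × 148 mm)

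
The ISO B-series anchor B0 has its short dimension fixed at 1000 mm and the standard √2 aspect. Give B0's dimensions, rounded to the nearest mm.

1000 × 1414 mm

Short side = 1000 mm; long side = 1000√2 ≈ 1414.2 mm.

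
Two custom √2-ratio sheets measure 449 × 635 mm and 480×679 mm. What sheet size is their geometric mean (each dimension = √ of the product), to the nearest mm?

Short side: √(449 · 480) = √215520 ≈ 464.2 → 464 mm
Long side: √(635 · 679) = √431165 ≈ 656.6 → 657 mm

464 × 657 mm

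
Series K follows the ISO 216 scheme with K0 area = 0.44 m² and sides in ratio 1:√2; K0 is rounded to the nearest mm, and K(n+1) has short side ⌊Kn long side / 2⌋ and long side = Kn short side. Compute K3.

197 × 279 mm

Let K0's short side be w mm. w · w√2 = 0.44 m² = 440,000 mm², so w ≈ 557.8 mm and w√2 ≈ 788.8 mm → K0 = 558 × 789 mm.
K1: ⌊789/2⌋ × 558 = 394 × 558 mm
K2: ⌊558/2⌋ × 394 = 279 × 394 mm
K3: ⌊394/2⌋ × 279 = 197 × 279 mm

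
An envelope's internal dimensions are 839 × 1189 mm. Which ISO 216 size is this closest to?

Aspect ratio 1189/839 ≈ 1.417 — close to the ISO √2 ≈ 1.414.
In the A-series (A0 area = 1 m²): A0 = 841 × 1189 mm.
Off by 2 mm total — nearest standard size.

A0 (841 × 1189 mm)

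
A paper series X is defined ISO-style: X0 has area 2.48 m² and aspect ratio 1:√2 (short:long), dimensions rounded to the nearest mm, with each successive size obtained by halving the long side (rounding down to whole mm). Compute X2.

Let X0's short side be w mm. w · w√2 = 2.48 m² = 2,480,000 mm², so w ≈ 1324.2 mm and w√2 ≈ 1872.8 mm → X0 = 1324 × 1873 mm.
X1: ⌊1873/2⌋ × 1324 = 936 × 1324 mm
X2: ⌊1324/2⌋ × 936 = 662 × 936 mm

662 × 936 mm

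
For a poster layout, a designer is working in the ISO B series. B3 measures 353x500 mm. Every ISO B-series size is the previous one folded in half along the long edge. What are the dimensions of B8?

B4: ⌊500/2⌋ × 353 = 250 × 353 mm
B5: ⌊353/2⌋ × 250 = 176 × 250 mm
B6: ⌊250/2⌋ × 176 = 125 × 176 mm
B7: ⌊176/2⌋ × 125 = 88 × 125 mm
B8: ⌊125/2⌋ × 88 = 62 × 88 mm

62 × 88 mm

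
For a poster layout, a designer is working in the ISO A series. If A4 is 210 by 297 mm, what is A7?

74 × 105 mm

A5: ⌊297/2⌋ × 210 = 148 × 210 mm
A6: ⌊210/2⌋ × 148 = 105 × 148 mm
A7: ⌊148/2⌋ × 105 = 74 × 105 mm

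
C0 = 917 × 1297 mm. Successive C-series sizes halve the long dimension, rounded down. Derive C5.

C1: ⌊1297/2⌋ × 917 = 648 × 917 mm
C2: ⌊917/2⌋ × 648 = 458 × 648 mm
C3: ⌊648/2⌋ × 458 = 324 × 458 mm
C4: ⌊458/2⌋ × 324 = 229 × 324 mm
C5: ⌊324/2⌋ × 229 = 162 × 229 mm

162 × 229 mm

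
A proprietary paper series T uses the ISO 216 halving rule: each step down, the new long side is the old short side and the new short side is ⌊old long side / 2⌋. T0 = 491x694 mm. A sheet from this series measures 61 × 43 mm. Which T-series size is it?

T0: 491 × 694 mm
T1: 347 × 491 mm
T2: 245 × 347 mm
T3: 173 × 245 mm
T4: 122 × 173 mm
T5: 86 × 122 mm
T6: 61 × 86 mm
T7: 43 × 61 mm
T8: 30 × 43 mm
→ matches T7.

T7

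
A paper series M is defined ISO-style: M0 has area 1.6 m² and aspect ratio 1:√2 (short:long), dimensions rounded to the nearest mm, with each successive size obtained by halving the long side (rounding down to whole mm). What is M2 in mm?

Let M0's short side be w mm. w · w√2 = 1.6 m² = 1,600,000 mm², so w ≈ 1063.7 mm and w√2 ≈ 1504.2 mm → M0 = 1064 × 1504 mm.
M1: ⌊1504/2⌋ × 1064 = 752 × 1064 mm
M2: ⌊1064/2⌋ × 752 = 532 × 752 mm

532 × 752 mm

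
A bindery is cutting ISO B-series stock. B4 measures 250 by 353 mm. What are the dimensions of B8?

62 × 88 mm

B5: ⌊353/2⌋ × 250 = 176 × 250 mm
B6: ⌊250/2⌋ × 176 = 125 × 176 mm
B7: ⌊176/2⌋ × 125 = 88 × 125 mm
B8: ⌊125/2⌋ × 88 = 62 × 88 mm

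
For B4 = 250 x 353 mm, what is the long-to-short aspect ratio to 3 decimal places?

353 / 250 = 1.412
ISO 216 targets √2 ≈ 1.414; the -0.002 deviation is from mm rounding.

1.412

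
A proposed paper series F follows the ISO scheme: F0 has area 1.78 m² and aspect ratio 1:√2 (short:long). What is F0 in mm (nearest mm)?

Let the short side be w mm. Then w · w√2 = 1.78 m² = 1,780,000 mm².
w² = 1,780,000/√2, so w ≈ 1121.9 mm; long side = w√2 ≈ 1586.6 mm.

1122 × 1587 mm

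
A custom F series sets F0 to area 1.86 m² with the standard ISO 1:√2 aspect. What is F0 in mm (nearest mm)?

Let the short side be w mm. Then w · w√2 = 1.86 m² = 1,860,000 mm².
w² = 1,860,000/√2, so w ≈ 1146.8 mm; long side = w√2 ≈ 1621.9 mm.

1147 × 1622 mm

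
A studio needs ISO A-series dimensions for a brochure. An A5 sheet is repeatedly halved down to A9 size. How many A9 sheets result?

16

Each ISO step halves the sheet: 1 × A5 → 2 × A6 → 4 × A7 → 8 × A8 → …
From A5 to A9 is 4 halving steps: 2^4 = 16.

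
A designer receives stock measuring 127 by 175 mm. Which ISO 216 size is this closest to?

Aspect ratio 175/127 ≈ 1.378 (ISO target is √2 ≈ 1.414).
In the B-series (B0 = 1000 × 1414 mm): B6 = 125 × 176 mm.
Off by 3 mm total — nearest standard size.

B6 (125 × 176 mm)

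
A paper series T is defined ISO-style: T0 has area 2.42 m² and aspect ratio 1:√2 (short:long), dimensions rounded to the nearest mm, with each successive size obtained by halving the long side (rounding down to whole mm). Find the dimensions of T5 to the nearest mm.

Let T0's short side be w mm. w · w√2 = 2.42 m² = 2,420,000 mm², so w ≈ 1308.1 mm and w√2 ≈ 1850.0 mm → T0 = 1308 × 1850 mm.
T1: ⌊1850/2⌋ × 1308 = 925 × 1308 mm
T2: ⌊1308/2⌋ × 925 = 654 × 925 mm
T3: ⌊925/2⌋ × 654 = 462 × 654 mm
T4: ⌊654/2⌋ × 462 = 327 × 462 mm
T5: ⌊462/2⌋ × 327 = 231 × 327 mm

231 × 327 mm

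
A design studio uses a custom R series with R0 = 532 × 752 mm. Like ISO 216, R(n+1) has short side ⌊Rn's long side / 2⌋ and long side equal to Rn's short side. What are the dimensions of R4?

133 × 188 mm

R1: ⌊752/2⌋ × 532 = 376 × 532 mm
R2: ⌊532/2⌋ × 376 = 266 × 376 mm
R3: ⌊376/2⌋ × 266 = 188 × 266 mm
R4: ⌊266/2⌋ × 188 = 133 × 188 mm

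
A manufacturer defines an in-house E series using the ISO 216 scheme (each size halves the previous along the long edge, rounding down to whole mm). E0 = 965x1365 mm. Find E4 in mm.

E1: ⌊1365/2⌋ × 965 = 682 × 965 mm
E2: ⌊965/2⌋ × 682 = 482 × 682 mm
E3: ⌊682/2⌋ × 482 = 341 × 482 mm
E4: ⌊482/2⌋ × 341 = 241 × 341 mm

241 × 341 mm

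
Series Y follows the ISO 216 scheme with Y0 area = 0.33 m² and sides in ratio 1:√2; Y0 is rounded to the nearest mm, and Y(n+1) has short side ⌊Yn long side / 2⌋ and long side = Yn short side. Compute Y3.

Let Y0's short side be w mm. w · w√2 = 0.33 m² = 330,000 mm², so w ≈ 483.1 mm and w√2 ≈ 683.1 mm → Y0 = 483 × 683 mm.
Y1: ⌊683/2⌋ × 483 = 341 × 483 mm
Y2: ⌊483/2⌋ × 341 = 241 × 341 mm
Y3: ⌊341/2⌋ × 241 = 170 × 241 mm

170 × 241 mm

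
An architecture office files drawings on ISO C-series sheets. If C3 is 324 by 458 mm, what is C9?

C4: ⌊458/2⌋ × 324 = 229 × 324 mm
C5: ⌊324/2⌋ × 229 = 162 × 229 mm
C6: ⌊229/2⌋ × 162 = 114 × 162 mm
C7: ⌊162/2⌋ × 114 = 81 × 114 mm
C8: ⌊114/2⌋ × 81 = 57 × 81 mm
C9: ⌊81/2⌋ × 57 = 40 × 57 mm

40 × 57 mm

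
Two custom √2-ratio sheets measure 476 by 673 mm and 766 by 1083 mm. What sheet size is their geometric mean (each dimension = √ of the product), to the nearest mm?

604 × 854 mm

Short side: √(476 · 766) = √364616 ≈ 603.8 → 604 mm
Long side: √(673 · 1083) = √728859 ≈ 853.7 → 854 mm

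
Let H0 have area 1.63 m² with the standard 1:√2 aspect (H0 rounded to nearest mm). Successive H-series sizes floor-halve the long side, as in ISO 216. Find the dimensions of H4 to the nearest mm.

Let H0's short side be w mm. w · w√2 = 1.63 m² = 1,630,000 mm², so w ≈ 1073.6 mm and w√2 ≈ 1518.3 mm → H0 = 1074 × 1518 mm.
H1: ⌊1518/2⌋ × 1074 = 759 × 1074 mm
H2: ⌊1074/2⌋ × 759 = 537 × 759 mm
H3: ⌊759/2⌋ × 537 = 379 × 537 mm
H4: ⌊537/2⌋ × 379 = 268 × 379 mm

268 × 379 mm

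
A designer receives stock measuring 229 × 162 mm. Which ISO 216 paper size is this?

Aspect ratio 229/162 ≈ 1.414 — close to the ISO √2 ≈ 1.414.
In the C-series (envelope sizes, between A and B): C5 = 162 × 229 mm.

C5 (162 × 229 mm)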